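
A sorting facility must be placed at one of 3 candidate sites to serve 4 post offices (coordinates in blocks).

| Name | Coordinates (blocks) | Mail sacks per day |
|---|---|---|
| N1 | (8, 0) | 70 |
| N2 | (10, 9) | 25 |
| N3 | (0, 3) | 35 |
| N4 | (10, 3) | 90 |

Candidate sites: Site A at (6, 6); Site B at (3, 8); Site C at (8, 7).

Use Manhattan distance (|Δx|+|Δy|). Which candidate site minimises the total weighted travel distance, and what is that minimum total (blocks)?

Site C, total 1550 blocks

Total weighted distance at each candidate:
  Site A (6, 6): total = 1680
  Site B (3, 8): total = 2470
  Site C (8, 7): total = 1550
Minimum is at Site C with total 1550 blocks.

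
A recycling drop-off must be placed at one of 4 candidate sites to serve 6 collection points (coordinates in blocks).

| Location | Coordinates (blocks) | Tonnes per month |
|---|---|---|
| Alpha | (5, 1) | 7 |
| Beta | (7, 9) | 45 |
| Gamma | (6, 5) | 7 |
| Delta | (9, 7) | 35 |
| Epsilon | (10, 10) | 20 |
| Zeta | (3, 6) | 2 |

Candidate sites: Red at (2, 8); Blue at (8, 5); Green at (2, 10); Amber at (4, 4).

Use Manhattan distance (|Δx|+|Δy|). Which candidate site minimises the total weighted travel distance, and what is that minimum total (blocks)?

Total weighted distance at each candidate:
  Red (2, 8): total = 875
  Blue (8, 5): total = 545
  Green (2, 10): total = 937
  Amber (4, 4): total = 935
Minimum is at Blue with total 545 blocks.

Blue, total 545 blocks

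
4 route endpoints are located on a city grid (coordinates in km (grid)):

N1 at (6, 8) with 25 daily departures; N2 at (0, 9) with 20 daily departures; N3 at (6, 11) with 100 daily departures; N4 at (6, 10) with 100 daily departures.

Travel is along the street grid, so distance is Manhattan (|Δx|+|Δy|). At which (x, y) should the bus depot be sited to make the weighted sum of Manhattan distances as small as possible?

Manhattan distance separates: Σwᵢ(|x−xᵢ|+|y−yᵢ|) = Σwᵢ|x−xᵢ| + Σwᵢ|y−yᵢ|, so x and y are optimised independently as 1-D weighted medians.
Total weight W = 245; half = 122.5.
x-coordinate, sorted with cumulative weight:
  x=0 (N2, w=20) cum 20
  x=6 (N1, w=25) cum 45
  x=6 (N3, w=100) cum 145  ← median
  x=6 (N4, w=100) cum 245
⇒ x* = 6
y-coordinate, sorted with cumulative weight:
  y=8 (N1, w=25) cum 25
  y=9 (N2, w=20) cum 45
  y=10 (N4, w=100) cum 145  ← median
  y=11 (N3, w=100) cum 245
⇒ y* = 10

(6, 10)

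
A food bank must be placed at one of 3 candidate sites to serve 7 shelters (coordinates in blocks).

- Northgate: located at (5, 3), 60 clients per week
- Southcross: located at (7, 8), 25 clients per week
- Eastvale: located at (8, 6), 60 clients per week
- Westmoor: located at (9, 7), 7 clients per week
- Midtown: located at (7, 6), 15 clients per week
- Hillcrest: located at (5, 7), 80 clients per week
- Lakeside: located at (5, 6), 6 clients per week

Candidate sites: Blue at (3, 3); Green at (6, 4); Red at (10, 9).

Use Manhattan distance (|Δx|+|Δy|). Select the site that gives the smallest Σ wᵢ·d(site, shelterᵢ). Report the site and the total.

Green, total 910 blocks

Total weighted distance at each candidate:
  Blue (3, 3): total = 1510
  Green (6, 4): total = 910
  Red (10, 9): total = 1779
Minimum is at Green with total 910 blocks.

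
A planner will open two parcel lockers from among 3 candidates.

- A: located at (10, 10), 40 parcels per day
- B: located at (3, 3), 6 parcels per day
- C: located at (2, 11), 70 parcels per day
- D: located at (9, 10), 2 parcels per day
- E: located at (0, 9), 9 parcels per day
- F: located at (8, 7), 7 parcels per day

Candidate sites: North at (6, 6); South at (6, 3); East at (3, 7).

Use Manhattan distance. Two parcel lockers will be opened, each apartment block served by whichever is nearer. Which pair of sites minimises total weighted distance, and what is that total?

{North, East}, total 774

Evaluate every pair (each demand assigned to the nearer of the two):
  {North, East}: total = 774
  {South, East}: total = 866
  {North, South}: total = 1084
Best pair: {North, East} with total 774.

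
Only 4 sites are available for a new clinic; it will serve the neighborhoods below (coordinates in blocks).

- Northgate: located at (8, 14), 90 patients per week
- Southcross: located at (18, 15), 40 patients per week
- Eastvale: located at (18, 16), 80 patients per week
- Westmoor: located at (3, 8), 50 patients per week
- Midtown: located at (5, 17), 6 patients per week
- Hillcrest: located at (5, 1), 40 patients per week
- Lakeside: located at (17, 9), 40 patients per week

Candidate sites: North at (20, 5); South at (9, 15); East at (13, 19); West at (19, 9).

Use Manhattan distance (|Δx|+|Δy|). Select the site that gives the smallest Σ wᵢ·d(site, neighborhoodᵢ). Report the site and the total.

Total weighted distance at each candidate:
  North (20, 5): total = 5612
  South (9, 15): total = 3306
  East (13, 19): total = 4610
  West (19, 9): total = 4302
Minimum is at South with total 3306 blocks.

South, total 3306 blocks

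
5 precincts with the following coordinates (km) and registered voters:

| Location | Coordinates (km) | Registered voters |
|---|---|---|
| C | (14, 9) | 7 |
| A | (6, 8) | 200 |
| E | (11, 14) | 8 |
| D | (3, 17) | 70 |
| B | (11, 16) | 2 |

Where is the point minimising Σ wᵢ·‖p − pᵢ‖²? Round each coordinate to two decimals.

(5.64, 10.44)

The minimiser of Σwᵢ‖p−pᵢ‖² is the weighted centroid p* = (Σwᵢpᵢ)/(Σwᵢ).
Σwᵢ = 287.
Σwᵢxᵢ = 7·14 + 200·6 + 8·11 + 70·3 + 2·11 = 1618.
Σwᵢyᵢ = 7·9 + 200·8 + 8·14 + 70·17 + 2·16 = 2997.
x* = 1618/287 = 5.64, y* = 2997/287 = 10.44.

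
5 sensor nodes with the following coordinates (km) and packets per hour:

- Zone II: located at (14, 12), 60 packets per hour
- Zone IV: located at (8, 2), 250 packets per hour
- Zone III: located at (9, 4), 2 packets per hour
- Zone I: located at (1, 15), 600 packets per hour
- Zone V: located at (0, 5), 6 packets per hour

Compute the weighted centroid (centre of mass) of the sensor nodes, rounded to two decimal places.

(3.77, 11.17)

The minimiser of Σwᵢ‖p−pᵢ‖² is the weighted centroid p* = (Σwᵢpᵢ)/(Σwᵢ).
Σwᵢ = 918.
Σwᵢxᵢ = 60·14 + 250·8 + 2·9 + 600·1 + 6·0 = 3458.
Σwᵢyᵢ = 60·12 + 250·2 + 2·4 + 600·15 + 6·5 = 10258.
x* = 3458/918 = 3.77, y* = 10258/918 = 11.17.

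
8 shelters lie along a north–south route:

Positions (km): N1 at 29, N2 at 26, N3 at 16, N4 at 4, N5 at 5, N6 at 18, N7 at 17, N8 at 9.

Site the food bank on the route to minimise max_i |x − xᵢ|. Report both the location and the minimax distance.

location 16.5, max distance 12.5

The 1-center on a line is the midpoint of the two extreme points: leftmost at 4, rightmost at 29.
Optimal location = (4 + 29)/2 = 16.5; maximum distance = (29 − 4)/2 = 12.5.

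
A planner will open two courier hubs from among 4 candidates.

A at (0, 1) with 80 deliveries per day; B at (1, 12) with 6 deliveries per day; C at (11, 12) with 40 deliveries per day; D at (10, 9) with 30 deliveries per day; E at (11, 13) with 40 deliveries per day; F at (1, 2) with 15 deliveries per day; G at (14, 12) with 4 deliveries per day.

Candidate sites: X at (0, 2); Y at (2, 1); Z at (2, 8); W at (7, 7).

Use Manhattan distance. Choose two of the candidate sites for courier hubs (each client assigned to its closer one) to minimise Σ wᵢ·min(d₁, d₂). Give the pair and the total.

Evaluate every pair (each demand assigned to the nearer of the two):
  {X, W}: total = 1119
  {Y, W}: total = 1214
  {X, Z}: total = 1539
  {Y, Z}: total = 1634
  {Z, W}: total = 1813
  {X, Y}: total = 2373
Best pair: {X, W} with total 1119.

{X, W}, total 1119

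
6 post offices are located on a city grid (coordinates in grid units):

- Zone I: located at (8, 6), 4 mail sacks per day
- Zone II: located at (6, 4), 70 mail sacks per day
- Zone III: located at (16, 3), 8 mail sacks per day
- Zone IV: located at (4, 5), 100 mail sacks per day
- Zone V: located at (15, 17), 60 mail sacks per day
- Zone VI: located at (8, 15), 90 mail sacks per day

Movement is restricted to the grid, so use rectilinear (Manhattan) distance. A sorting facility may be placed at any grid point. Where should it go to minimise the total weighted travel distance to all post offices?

Manhattan distance separates: Σwᵢ(|x−xᵢ|+|y−yᵢ|) = Σwᵢ|x−xᵢ| + Σwᵢ|y−yᵢ|, so x and y are optimised independently as 1-D weighted medians.
Total weight W = 332; half = 166.
x-coordinate, sorted with cumulative weight:
  x=4 (Zone IV, w=100) cum 100
  x=6 (Zone II, w=70) cum 170  ← median
  x=8 (Zone I, w=4) cum 174
  x=8 (Zone VI, w=90) cum 264
  x=15 (Zone V, w=60) cum 324
  x=16 (Zone III, w=8) cum 332
⇒ x* = 6
y-coordinate, sorted with cumulative weight:
  y=3 (Zone III, w=8) cum 8
  y=4 (Zone II, w=70) cum 78
  y=5 (Zone IV, w=100) cum 178  ← median
  y=6 (Zone I, w=4) cum 182
  y=15 (Zone VI, w=90) cum 272
  y=17 (Zone V, w=60) cum 332
⇒ y* = 5

(6, 5)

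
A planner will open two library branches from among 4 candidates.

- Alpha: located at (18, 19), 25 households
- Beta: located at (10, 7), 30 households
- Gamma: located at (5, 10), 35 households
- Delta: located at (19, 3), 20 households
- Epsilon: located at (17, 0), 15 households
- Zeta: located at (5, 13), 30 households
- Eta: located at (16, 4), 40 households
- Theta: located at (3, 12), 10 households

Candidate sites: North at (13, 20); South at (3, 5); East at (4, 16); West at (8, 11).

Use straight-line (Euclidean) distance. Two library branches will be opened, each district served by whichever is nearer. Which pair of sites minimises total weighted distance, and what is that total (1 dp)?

{North, West}, total 1441.9

Evaluate every pair (each demand assigned to the nearer of the two):
  {North, West}: total = 1441.9
  {East, West}: total = 1611.5
  {South, West}: total = 1634.6
  {North, South}: total = 1918.8
  {South, East}: total = 1967.9
  {North, East}: total = 2118.6
Best pair: {North, West} with total 1441.9.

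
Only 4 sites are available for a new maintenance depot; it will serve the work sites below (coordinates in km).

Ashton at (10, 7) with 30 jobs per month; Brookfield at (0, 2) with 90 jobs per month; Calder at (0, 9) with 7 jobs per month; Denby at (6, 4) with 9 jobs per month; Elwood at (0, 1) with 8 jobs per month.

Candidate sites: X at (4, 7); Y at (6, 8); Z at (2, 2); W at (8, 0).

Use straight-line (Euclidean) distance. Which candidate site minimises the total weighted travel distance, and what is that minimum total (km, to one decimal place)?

Z, total 572.1 km

Total weighted distance at each candidate:
  X (4, 7): total = 877.7
  Y (6, 8): total = 1039.7
  Z (2, 2): total = 572.1
  W (8, 0): total = 1149.6
Minimum is at Z with total 572.1 km.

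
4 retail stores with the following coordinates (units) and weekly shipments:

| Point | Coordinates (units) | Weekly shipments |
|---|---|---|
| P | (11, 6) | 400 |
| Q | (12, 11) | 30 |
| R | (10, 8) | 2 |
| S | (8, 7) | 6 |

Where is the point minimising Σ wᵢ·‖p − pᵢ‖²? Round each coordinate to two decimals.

The minimiser of Σwᵢ‖p−pᵢ‖² is the weighted centroid p* = (Σwᵢpᵢ)/(Σwᵢ).
Σwᵢ = 438.
Σwᵢxᵢ = 400·11 + 30·12 + 2·10 + 6·8 = 4828.
Σwᵢyᵢ = 400·6 + 30·11 + 2·8 + 6·7 = 2788.
x* = 4828/438 = 11.02, y* = 2788/438 = 6.37.

(11.02, 6.37)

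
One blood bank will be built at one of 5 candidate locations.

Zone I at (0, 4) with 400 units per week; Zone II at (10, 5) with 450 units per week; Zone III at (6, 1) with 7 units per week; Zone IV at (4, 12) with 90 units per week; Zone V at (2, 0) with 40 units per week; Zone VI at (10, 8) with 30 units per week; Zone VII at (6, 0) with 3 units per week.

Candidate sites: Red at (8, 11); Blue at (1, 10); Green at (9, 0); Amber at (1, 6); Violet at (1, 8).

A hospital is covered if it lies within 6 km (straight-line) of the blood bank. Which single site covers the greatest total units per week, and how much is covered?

Violet, covering 490

Coverage radius r = 6 km; a point is covered iff (Δx)²+(Δy)² ≤ 6² = 36.
  Red (8, 11): covers {Zone IV, Zone VI} → 120
  Blue (1, 10): covers {Zone IV} → 90
  Green (9, 0): covers {Zone II, Zone III, Zone VII} → 460
  Amber (1, 6): covers {Zone I} → 400
  Violet (1, 8): covers {Zone I, Zone IV} → 490
Maximum coverage at Violet: 490 units per week.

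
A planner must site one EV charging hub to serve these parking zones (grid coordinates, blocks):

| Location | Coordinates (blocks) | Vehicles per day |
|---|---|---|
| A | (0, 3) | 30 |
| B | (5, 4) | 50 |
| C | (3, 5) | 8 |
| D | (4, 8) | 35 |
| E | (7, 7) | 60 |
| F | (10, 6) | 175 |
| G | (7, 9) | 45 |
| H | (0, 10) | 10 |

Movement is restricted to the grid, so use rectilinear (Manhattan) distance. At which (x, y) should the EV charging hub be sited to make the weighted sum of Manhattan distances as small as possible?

(7, 6)

Manhattan distance separates: Σwᵢ(|x−xᵢ|+|y−yᵢ|) = Σwᵢ|x−xᵢ| + Σwᵢ|y−yᵢ|, so x and y are optimised independently as 1-D weighted medians.
Total weight W = 413; half = 206.5.
x-coordinate, sorted with cumulative weight:
  x=0 (A, w=30) cum 30
  x=0 (H, w=10) cum 40
  x=3 (C, w=8) cum 48
  x=4 (D, w=35) cum 83
  x=5 (B, w=50) cum 133
  x=7 (E, w=60) cum 193
  x=7 (G, w=45) cum 238  ← median
  x=10 (F, w=175) cum 413
⇒ x* = 7
y-coordinate, sorted with cumulative weight:
  y=3 (A, w=30) cum 30
  y=4 (B, w=50) cum 80
  y=5 (C, w=8) cum 88
  y=6 (F, w=175) cum 263  ← median
  y=7 (E, w=60) cum 323
  y=8 (D, w=35) cum 358
  y=9 (G, w=45) cum 403
  y=10 (H, w=10) cum 413
⇒ y* = 6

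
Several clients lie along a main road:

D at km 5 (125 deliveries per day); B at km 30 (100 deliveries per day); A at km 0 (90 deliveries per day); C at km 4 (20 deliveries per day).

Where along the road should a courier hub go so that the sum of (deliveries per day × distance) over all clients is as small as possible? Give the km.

For a sum of weighted absolute distances on a line, the optimum is the weighted median (not the mean). Total weight W = 335; half-weight = 167.5.
Sort by position and accumulate weight:
  km 0 (A, w=90) → cum 90
  km 4 (C, w=20) → cum 110
  km 5 (D, w=125) → cum 235  ≥ 167.5 → median here
  km 30 (B, w=100) → cum 335
Optimal location: km 5.

x = 5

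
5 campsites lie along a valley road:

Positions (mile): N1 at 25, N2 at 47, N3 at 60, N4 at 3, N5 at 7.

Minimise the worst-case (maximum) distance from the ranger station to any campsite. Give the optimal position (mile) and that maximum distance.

location 31.5, max distance 28.5

The 1-center on a line is the midpoint of the two extreme points: leftmost at 3, rightmost at 60.
Optimal location = (3 + 60)/2 = 31.5; maximum distance = (60 − 3)/2 = 28.5.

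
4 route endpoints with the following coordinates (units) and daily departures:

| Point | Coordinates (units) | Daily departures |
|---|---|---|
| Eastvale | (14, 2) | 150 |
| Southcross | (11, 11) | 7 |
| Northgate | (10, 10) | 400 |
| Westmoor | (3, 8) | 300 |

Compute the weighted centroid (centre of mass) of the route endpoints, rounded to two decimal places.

The minimiser of Σwᵢ‖p−pᵢ‖² is the weighted centroid p* = (Σwᵢpᵢ)/(Σwᵢ).
Σwᵢ = 857.
Σwᵢxᵢ = 150·14 + 7·11 + 400·10 + 300·3 = 7077.
Σwᵢyᵢ = 150·2 + 7·11 + 400·10 + 300·8 = 6777.
x* = 7077/857 = 8.26, y* = 6777/857 = 7.91.

(8.26, 7.91)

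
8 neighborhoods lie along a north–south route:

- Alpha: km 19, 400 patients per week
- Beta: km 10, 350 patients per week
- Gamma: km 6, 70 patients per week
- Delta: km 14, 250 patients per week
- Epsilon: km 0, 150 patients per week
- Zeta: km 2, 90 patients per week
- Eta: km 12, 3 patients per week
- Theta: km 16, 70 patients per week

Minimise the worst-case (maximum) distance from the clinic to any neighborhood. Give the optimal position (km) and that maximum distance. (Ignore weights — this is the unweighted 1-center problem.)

The 1-center on a line is the midpoint of the two extreme points: leftmost at 0, rightmost at 19.
Optimal location = (0 + 19)/2 = 9.5; maximum distance = (19 − 0)/2 = 9.5.

location 9.5, max distance 9.5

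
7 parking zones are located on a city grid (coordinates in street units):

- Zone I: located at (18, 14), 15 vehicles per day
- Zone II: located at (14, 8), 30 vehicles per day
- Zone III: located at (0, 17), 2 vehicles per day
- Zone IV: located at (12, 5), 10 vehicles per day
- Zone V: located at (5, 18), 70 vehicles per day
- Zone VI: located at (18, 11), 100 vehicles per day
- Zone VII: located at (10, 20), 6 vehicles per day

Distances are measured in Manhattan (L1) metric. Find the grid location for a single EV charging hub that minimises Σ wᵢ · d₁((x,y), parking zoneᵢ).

(14, 11)

Manhattan distance separates: Σwᵢ(|x−xᵢ|+|y−yᵢ|) = Σwᵢ|x−xᵢ| + Σwᵢ|y−yᵢ|, so x and y are optimised independently as 1-D weighted medians.
Total weight W = 233; half = 116.5.
x-coordinate, sorted with cumulative weight:
  x=0 (Zone III, w=2) cum 2
  x=5 (Zone V, w=70) cum 72
  x=10 (Zone VII, w=6) cum 78
  x=12 (Zone IV, w=10) cum 88
  x=14 (Zone II, w=30) cum 118  ← median
  x=18 (Zone I, w=15) cum 133
  x=18 (Zone VI, w=100) cum 233
⇒ x* = 14
y-coordinate, sorted with cumulative weight:
  y=5 (Zone IV, w=10) cum 10
  y=8 (Zone II, w=30) cum 40
  y=11 (Zone VI, w=100) cum 140  ← median
  y=14 (Zone I, w=15) cum 155
  y=17 (Zone III, w=2) cum 157
  y=18 (Zone V, w=70) cum 227
  y=20 (Zone VII, w=6) cum 233
⇒ y* = 11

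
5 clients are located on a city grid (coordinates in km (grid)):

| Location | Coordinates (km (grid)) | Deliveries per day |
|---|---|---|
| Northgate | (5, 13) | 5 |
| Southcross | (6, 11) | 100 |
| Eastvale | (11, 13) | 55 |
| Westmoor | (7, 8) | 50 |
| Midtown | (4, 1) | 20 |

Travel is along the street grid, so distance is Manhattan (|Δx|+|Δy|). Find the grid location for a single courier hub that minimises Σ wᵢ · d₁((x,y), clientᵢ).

(6, 11)

Manhattan distance separates: Σwᵢ(|x−xᵢ|+|y−yᵢ|) = Σwᵢ|x−xᵢ| + Σwᵢ|y−yᵢ|, so x and y are optimised independently as 1-D weighted medians.
Total weight W = 230; half = 115.
x-coordinate, sorted with cumulative weight:
  x=4 (Midtown, w=20) cum 20
  x=5 (Northgate, w=5) cum 25
  x=6 (Southcross, w=100) cum 125  ← median
  x=7 (Westmoor, w=50) cum 175
  x=11 (Eastvale, w=55) cum 230
⇒ x* = 6
y-coordinate, sorted with cumulative weight:
  y=1 (Midtown, w=20) cum 20
  y=8 (Westmoor, w=50) cum 70
  y=11 (Southcross, w=100) cum 170  ← median
  y=13 (Northgate, w=5) cum 175
  y=13 (Eastvale, w=55) cum 230
⇒ y* = 11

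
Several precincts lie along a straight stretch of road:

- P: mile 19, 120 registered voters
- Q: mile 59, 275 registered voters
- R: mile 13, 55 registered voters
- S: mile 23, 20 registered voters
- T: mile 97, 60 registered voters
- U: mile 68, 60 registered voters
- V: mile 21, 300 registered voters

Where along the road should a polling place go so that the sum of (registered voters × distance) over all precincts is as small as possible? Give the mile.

For a sum of weighted absolute distances on a line, the optimum is the weighted median (not the mean). Total weight W = 890; half-weight = 445.
Sort by position and accumulate weight:
  mile 13 (R, w=55) → cum 55
  mile 19 (P, w=120) → cum 175
  mile 21 (V, w=300) → cum 475  ≥ 445 → median here
  mile 23 (S, w=20) → cum 495
  mile 59 (Q, w=275) → cum 770
  mile 68 (U, w=60) → cum 830
  mile 97 (T, w=60) → cum 890
Optimal location: mile 21.

x = 21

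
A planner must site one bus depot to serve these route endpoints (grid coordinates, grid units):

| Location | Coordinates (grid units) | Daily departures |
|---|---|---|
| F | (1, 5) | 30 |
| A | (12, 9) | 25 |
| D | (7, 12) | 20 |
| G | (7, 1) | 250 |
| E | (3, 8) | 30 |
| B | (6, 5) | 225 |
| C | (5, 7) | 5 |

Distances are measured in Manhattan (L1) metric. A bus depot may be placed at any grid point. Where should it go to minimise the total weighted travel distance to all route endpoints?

(7, 5)

Manhattan distance separates: Σwᵢ(|x−xᵢ|+|y−yᵢ|) = Σwᵢ|x−xᵢ| + Σwᵢ|y−yᵢ|, so x and y are optimised independently as 1-D weighted medians.
Total weight W = 585; half = 292.5.
x-coordinate, sorted with cumulative weight:
  x=1 (F, w=30) cum 30
  x=3 (E, w=30) cum 60
  x=5 (C, w=5) cum 65
  x=6 (B, w=225) cum 290
  x=7 (D, w=20) cum 310  ← median
  x=7 (G, w=250) cum 560
  x=12 (A, w=25) cum 585
⇒ x* = 7
y-coordinate, sorted with cumulative weight:
  y=1 (G, w=250) cum 250
  y=5 (F, w=30) cum 280
  y=5 (B, w=225) cum 505  ← median
  y=7 (C, w=5) cum 510
  y=8 (E, w=30) cum 540
  y=9 (A, w=25) cum 565
  y=12 (D, w=20) cum 585
⇒ y* = 5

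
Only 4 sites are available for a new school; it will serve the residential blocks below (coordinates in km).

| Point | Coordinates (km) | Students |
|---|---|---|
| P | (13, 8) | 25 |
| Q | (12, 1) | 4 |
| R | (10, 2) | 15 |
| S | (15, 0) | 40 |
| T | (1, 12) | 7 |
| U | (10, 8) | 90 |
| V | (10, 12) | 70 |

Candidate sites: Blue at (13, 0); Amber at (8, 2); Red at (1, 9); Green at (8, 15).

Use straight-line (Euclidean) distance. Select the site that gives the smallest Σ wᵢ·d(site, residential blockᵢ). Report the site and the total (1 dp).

Total weighted distance at each candidate:
  Blue (13, 0): total = 2093.3
  Amber (8, 2): total = 1901.5
  Red (1, 9): total = 2692.3
  Green (8, 15): total = 2093.6
Minimum is at Amber with total 1901.5 km.

Amber, total 1901.5 km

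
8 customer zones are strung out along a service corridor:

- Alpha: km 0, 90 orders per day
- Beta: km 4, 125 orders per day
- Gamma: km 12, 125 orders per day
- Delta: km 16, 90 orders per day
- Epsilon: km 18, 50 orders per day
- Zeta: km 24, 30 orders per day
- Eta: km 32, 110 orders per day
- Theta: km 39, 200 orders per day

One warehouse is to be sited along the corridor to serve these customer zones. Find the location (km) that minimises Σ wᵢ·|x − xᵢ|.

For a sum of weighted absolute distances on a line, the optimum is the weighted median (not the mean). Total weight W = 820; half-weight = 410.
Sort by position and accumulate weight:
  km 0 (Alpha, w=90) → cum 90
  km 4 (Beta, w=125) → cum 215
  km 12 (Gamma, w=125) → cum 340
  km 16 (Delta, w=90) → cum 430  ≥ 410 → median here
  km 18 (Epsilon, w=50) → cum 480
  km 24 (Zeta, w=30) → cum 510
  km 32 (Eta, w=110) → cum 620
  km 39 (Theta, w=200) → cum 820
Optimal location: km 16.

x = 16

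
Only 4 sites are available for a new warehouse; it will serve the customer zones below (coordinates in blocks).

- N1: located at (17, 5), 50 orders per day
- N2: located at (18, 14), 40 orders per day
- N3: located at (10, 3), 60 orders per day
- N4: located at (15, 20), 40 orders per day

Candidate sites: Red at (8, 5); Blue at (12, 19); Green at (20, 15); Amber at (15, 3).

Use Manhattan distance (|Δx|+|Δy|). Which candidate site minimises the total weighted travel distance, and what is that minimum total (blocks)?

Amber, total 1740 blocks

Total weighted distance at each candidate:
  Red (8, 5): total = 2330
  Blue (12, 19): total = 2630
  Green (20, 15): total = 2490
  Amber (15, 3): total = 1740
Minimum is at Amber with total 1740 blocks.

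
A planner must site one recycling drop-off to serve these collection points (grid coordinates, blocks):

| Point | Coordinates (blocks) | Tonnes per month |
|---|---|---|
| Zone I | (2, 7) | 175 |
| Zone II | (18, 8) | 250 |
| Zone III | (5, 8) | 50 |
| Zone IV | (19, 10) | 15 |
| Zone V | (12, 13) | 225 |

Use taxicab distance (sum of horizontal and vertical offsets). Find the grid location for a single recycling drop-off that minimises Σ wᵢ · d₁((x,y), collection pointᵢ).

Manhattan distance separates: Σwᵢ(|x−xᵢ|+|y−yᵢ|) = Σwᵢ|x−xᵢ| + Σwᵢ|y−yᵢ|, so x and y are optimised independently as 1-D weighted medians.
Total weight W = 715; half = 357.5.
x-coordinate, sorted with cumulative weight:
  x=2 (Zone I, w=175) cum 175
  x=5 (Zone III, w=50) cum 225
  x=12 (Zone V, w=225) cum 450  ← median
  x=18 (Zone II, w=250) cum 700
  x=19 (Zone IV, w=15) cum 715
⇒ x* = 12
y-coordinate, sorted with cumulative weight:
  y=7 (Zone I, w=175) cum 175
  y=8 (Zone II, w=250) cum 425  ← median
  y=8 (Zone III, w=50) cum 475
  y=10 (Zone IV, w=15) cum 490
  y=13 (Zone V, w=225) cum 715
⇒ y* = 8

(12, 8)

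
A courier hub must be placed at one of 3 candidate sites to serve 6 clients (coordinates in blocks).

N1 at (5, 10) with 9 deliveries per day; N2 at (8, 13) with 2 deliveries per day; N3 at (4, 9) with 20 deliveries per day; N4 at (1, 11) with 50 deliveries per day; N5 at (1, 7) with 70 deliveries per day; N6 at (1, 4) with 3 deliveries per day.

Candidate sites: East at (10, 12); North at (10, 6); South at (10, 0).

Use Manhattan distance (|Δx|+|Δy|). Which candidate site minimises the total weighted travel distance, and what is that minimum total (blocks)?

Total weighted distance at each candidate:
  East (10, 12): total = 1780
  North (10, 6): total = 1712
  South (10, 0): total = 2624
Minimum is at North with total 1712 blocks.

North, total 1712 blocks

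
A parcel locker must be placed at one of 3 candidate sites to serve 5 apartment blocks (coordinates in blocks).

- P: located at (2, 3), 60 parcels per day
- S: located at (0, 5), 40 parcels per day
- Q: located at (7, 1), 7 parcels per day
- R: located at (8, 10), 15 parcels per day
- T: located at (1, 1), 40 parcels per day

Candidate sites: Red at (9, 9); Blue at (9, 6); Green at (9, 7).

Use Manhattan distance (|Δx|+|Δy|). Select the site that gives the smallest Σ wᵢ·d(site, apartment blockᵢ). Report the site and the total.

Total weighted distance at each candidate:
  Red (9, 9): total = 2040
  Blue (9, 6): total = 1644
  Green (9, 7): total = 1776
Minimum is at Blue with total 1644 blocks.

Blue, total 1644 blocks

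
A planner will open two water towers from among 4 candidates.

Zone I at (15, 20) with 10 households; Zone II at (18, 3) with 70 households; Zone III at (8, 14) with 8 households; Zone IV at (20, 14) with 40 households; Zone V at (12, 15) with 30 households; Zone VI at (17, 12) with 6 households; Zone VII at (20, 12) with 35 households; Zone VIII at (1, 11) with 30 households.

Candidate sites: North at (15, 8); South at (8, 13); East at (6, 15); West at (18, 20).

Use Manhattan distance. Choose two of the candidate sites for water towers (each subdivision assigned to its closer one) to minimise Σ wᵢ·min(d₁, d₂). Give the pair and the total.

{North, South}, total 1929

Evaluate every pair (each demand assigned to the nearer of the two):
  {North, South}: total = 1929
  {North, East}: total = 1945
  {North, West}: total = 2175
  {South, West}: total = 2402
  {East, West}: total = 2418
  {South, East}: total = 3033
Best pair: {North, South} with total 1929.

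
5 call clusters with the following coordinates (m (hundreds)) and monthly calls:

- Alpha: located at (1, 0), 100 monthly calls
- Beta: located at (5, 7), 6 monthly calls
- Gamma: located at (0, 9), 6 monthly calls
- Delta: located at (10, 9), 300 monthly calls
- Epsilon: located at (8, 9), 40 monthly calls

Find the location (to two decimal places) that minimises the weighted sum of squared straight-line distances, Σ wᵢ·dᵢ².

(7.63, 6.98)

The minimiser of Σwᵢ‖p−pᵢ‖² is the weighted centroid p* = (Σwᵢpᵢ)/(Σwᵢ).
Σwᵢ = 452.
Σwᵢxᵢ = 100·1 + 6·5 + 6·0 + 300·10 + 40·8 = 3450.
Σwᵢyᵢ = 100·0 + 6·7 + 6·9 + 300·9 + 40·9 = 3156.
x* = 3450/452 = 7.63, y* = 3156/452 = 6.98.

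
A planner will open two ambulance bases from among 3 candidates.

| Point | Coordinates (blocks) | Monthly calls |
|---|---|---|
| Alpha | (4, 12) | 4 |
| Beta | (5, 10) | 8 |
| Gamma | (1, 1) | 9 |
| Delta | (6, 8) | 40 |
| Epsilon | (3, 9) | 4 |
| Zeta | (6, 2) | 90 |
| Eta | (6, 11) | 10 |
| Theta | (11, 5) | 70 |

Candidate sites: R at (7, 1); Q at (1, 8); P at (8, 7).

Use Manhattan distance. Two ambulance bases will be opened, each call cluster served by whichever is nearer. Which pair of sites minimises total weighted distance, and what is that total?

{R, P}, total 876

Evaluate every pair (each demand assigned to the nearer of the two):
  {R, P}: total = 876
  {R, Q}: total = 1162
  {Q, P}: total = 1311
Best pair: {R, P} with total 876.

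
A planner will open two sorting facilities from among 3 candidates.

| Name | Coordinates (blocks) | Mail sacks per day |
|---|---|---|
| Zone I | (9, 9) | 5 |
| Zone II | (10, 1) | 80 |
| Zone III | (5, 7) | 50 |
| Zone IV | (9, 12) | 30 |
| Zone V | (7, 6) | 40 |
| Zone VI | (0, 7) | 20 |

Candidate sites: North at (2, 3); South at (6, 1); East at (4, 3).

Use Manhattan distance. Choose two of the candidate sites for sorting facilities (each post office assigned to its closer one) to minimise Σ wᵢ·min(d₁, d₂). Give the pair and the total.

Evaluate every pair (each demand assigned to the nearer of the two):
  {South, East}: total = 1445
  {North, South}: total = 1505
  {North, East}: total = 1725
Best pair: {South, East} with total 1445.

{South, East}, total 1445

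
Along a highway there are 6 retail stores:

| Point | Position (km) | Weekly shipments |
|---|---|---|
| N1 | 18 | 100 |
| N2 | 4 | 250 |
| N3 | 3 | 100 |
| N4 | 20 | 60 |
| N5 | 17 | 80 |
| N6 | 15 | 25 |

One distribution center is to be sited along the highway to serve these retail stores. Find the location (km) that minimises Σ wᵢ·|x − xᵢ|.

For a sum of weighted absolute distances on a line, the optimum is the weighted median (not the mean). Total weight W = 615; half-weight = 307.5.
Sort by position and accumulate weight:
  km 3 (N3, w=100) → cum 100
  km 4 (N2, w=250) → cum 350  ≥ 307.5 → median here
  km 15 (N6, w=25) → cum 375
  km 17 (N5, w=80) → cum 455
  km 18 (N1, w=100) → cum 555
  km 20 (N4, w=60) → cum 615
Optimal location: km 4.

x = 4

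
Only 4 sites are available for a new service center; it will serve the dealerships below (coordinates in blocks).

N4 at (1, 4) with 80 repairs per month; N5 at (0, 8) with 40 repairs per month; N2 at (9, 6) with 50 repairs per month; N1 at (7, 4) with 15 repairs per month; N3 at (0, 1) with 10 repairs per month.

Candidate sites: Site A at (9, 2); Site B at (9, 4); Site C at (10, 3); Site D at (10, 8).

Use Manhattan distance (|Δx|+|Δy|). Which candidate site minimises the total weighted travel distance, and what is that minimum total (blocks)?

Site B, total 1410 blocks

Total weighted distance at each candidate:
  Site A (9, 2): total = 1760
  Site B (9, 4): total = 1410
  Site C (10, 3): total = 1780
  Site D (10, 8): total = 1865
Minimum is at Site B with total 1410 blocks.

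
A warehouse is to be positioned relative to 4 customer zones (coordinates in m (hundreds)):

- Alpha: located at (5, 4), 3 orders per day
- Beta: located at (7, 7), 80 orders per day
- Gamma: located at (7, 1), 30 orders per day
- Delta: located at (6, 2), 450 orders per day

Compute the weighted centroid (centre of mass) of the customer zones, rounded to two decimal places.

(6.19, 2.67)

The minimiser of Σwᵢ‖p−pᵢ‖² is the weighted centroid p* = (Σwᵢpᵢ)/(Σwᵢ).
Σwᵢ = 563.
Σwᵢxᵢ = 3·5 + 80·7 + 30·7 + 450·6 = 3485.
Σwᵢyᵢ = 3·4 + 80·7 + 30·1 + 450·2 = 1502.
x* = 3485/563 = 6.19, y* = 1502/563 = 2.67.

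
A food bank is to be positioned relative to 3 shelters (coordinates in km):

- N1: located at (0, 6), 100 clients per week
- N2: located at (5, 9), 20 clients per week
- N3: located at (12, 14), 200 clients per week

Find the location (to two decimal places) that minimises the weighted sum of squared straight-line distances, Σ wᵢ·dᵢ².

The minimiser of Σwᵢ‖p−pᵢ‖² is the weighted centroid p* = (Σwᵢpᵢ)/(Σwᵢ).
Σwᵢ = 320.
Σwᵢxᵢ = 100·0 + 20·5 + 200·12 = 2500.
Σwᵢyᵢ = 100·6 + 20·9 + 200·14 = 3580.
x* = 2500/320 = 7.81, y* = 3580/320 = 11.19.

(7.81, 11.19)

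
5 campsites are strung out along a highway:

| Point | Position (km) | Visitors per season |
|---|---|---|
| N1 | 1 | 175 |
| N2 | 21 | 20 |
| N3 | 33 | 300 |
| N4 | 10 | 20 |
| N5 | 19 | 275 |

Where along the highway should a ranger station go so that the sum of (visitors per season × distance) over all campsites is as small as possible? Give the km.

x = 19

For a sum of weighted absolute distances on a line, the optimum is the weighted median (not the mean). Total weight W = 790; half-weight = 395.
Sort by position and accumulate weight:
  km 1 (N1, w=175) → cum 175
  km 10 (N4, w=20) → cum 195
  km 19 (N5, w=275) → cum 470  ≥ 395 → median here
  km 21 (N2, w=20) → cum 490
  km 33 (N3, w=300) → cum 790
Optimal location: km 19.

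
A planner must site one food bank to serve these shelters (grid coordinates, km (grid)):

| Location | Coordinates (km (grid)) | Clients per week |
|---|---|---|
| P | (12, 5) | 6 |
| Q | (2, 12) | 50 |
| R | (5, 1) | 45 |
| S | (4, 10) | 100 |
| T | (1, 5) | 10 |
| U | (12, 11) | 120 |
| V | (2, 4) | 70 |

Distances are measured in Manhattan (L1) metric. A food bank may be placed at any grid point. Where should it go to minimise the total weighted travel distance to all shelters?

(4, 10)

Manhattan distance separates: Σwᵢ(|x−xᵢ|+|y−yᵢ|) = Σwᵢ|x−xᵢ| + Σwᵢ|y−yᵢ|, so x and y are optimised independently as 1-D weighted medians.
Total weight W = 401; half = 200.5.
x-coordinate, sorted with cumulative weight:
  x=1 (T, w=10) cum 10
  x=2 (Q, w=50) cum 60
  x=2 (V, w=70) cum 130
  x=4 (S, w=100) cum 230  ← median
  x=5 (R, w=45) cum 275
  x=12 (P, w=6) cum 281
  x=12 (U, w=120) cum 401
⇒ x* = 4
y-coordinate, sorted with cumulative weight:
  y=1 (R, w=45) cum 45
  y=4 (V, w=70) cum 115
  y=5 (P, w=6) cum 121
  y=5 (T, w=10) cum 131
  y=10 (S, w=100) cum 231  ← median
  y=11 (U, w=120) cum 351
  y=12 (Q, w=50) cum 401
⇒ y* = 10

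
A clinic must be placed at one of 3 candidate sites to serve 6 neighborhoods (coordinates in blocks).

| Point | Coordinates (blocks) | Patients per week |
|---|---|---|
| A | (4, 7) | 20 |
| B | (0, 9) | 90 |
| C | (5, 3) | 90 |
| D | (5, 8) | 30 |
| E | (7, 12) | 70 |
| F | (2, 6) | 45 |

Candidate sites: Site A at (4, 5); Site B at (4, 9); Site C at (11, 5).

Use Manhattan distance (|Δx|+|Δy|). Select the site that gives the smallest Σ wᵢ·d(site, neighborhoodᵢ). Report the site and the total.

Total weighted distance at each candidate:
  Site A (4, 5): total = 1985
  Site B (4, 9): total = 1735
  Site C (11, 5): total = 3740
Minimum is at Site B with total 1735 blocks.

Site B, total 1735 blocks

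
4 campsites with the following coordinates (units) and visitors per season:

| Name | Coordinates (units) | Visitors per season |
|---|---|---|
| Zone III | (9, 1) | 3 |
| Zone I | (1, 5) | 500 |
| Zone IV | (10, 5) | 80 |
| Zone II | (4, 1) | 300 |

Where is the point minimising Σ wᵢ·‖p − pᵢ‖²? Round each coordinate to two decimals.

The minimiser of Σwᵢ‖p−pᵢ‖² is the weighted centroid p* = (Σwᵢpᵢ)/(Σwᵢ).
Σwᵢ = 883.
Σwᵢxᵢ = 3·9 + 500·1 + 80·10 + 300·4 = 2527.
Σwᵢyᵢ = 3·1 + 500·5 + 80·5 + 300·1 = 3203.
x* = 2527/883 = 2.86, y* = 3203/883 = 3.63.

(2.86, 3.63)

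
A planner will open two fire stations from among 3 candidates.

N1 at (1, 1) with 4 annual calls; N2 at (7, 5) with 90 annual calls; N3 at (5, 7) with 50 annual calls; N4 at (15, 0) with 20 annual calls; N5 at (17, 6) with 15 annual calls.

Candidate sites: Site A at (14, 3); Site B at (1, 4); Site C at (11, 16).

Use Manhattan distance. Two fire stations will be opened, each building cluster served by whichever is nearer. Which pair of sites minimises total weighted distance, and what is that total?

Evaluate every pair (each demand assigned to the nearer of the two):
  {Site A, Site B}: total = 1162
  {Site B, Site C}: total = 1592
  {Site A, Site C}: total = 1690
Best pair: {Site A, Site B} with total 1162.

{Site A, Site B}, total 1162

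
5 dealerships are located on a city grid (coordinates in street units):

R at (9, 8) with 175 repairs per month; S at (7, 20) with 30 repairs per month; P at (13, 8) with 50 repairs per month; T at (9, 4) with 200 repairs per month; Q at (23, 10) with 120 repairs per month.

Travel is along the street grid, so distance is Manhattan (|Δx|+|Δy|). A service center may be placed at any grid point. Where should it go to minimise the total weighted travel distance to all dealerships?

(9, 8)

Manhattan distance separates: Σwᵢ(|x−xᵢ|+|y−yᵢ|) = Σwᵢ|x−xᵢ| + Σwᵢ|y−yᵢ|, so x and y are optimised independently as 1-D weighted medians.
Total weight W = 575; half = 287.5.
x-coordinate, sorted with cumulative weight:
  x=7 (S, w=30) cum 30
  x=9 (R, w=175) cum 205
  x=9 (T, w=200) cum 405  ← median
  x=13 (P, w=50) cum 455
  x=23 (Q, w=120) cum 575
⇒ x* = 9
y-coordinate, sorted with cumulative weight:
  y=4 (T, w=200) cum 200
  y=8 (R, w=175) cum 375  ← median
  y=8 (P, w=50) cum 425
  y=10 (Q, w=120) cum 545
  y=20 (S, w=30) cum 575
⇒ y* = 8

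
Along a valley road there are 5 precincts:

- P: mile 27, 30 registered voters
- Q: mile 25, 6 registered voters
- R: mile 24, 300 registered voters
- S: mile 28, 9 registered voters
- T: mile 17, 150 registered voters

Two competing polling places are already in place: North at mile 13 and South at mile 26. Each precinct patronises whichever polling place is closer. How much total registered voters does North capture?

The indifferent point is the midpoint (13+26)/2 = 19.5; precincts left of it (closer to North at 13) go to North, those right go to South.
  T at 17 (w=150) → North
  R at 24 (w=300) → South
  Q at 25 (w=6) → South
  P at 27 (w=30) → South
  S at 28 (w=9) → South
North captures 150; South captures 345.

150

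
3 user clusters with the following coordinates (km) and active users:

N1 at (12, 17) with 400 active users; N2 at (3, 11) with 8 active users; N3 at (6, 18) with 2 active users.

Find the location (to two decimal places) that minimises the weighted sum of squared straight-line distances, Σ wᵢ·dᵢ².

(11.80, 16.89)

The minimiser of Σwᵢ‖p−pᵢ‖² is the weighted centroid p* = (Σwᵢpᵢ)/(Σwᵢ).
Σwᵢ = 410.
Σwᵢxᵢ = 400·12 + 8·3 + 2·6 = 4836.
Σwᵢyᵢ = 400·17 + 8·11 + 2·18 = 6924.
x* = 4836/410 = 11.80, y* = 6924/410 = 16.89.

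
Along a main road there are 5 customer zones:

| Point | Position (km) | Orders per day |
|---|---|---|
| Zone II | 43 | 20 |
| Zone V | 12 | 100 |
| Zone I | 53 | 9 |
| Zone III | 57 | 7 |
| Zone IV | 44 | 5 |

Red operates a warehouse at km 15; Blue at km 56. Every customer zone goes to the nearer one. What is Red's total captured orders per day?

The indifferent point is the midpoint (15+56)/2 = 35.5; customer zones left of it (closer to Red at 15) go to Red, those right go to Blue.
  Zone V at 12 (w=100) → Red
  Zone II at 43 (w=20) → Blue
  Zone IV at 44 (w=5) → Blue
  Zone I at 53 (w=9) → Blue
  Zone III at 57 (w=7) → Blue
Red captures 100; Blue captures 41.

100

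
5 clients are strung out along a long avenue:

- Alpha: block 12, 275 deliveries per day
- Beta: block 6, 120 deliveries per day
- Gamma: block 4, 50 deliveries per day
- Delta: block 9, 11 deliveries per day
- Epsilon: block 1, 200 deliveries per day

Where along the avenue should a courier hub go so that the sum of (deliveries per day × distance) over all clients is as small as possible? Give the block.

x = 6

For a sum of weighted absolute distances on a line, the optimum is the weighted median (not the mean). Total weight W = 656; half-weight = 328.
Sort by position and accumulate weight:
  block 1 (Epsilon, w=200) → cum 200
  block 4 (Gamma, w=50) → cum 250
  block 6 (Beta, w=120) → cum 370  ≥ 328 → median here
  block 9 (Delta, w=11) → cum 381
  block 12 (Alpha, w=275) → cum 656
Optimal location: block 6.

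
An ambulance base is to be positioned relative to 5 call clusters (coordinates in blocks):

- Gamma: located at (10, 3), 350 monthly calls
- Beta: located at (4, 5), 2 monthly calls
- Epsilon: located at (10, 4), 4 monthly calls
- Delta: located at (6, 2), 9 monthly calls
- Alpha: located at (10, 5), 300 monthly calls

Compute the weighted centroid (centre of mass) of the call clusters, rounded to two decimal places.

(9.93, 3.90)

The minimiser of Σwᵢ‖p−pᵢ‖² is the weighted centroid p* = (Σwᵢpᵢ)/(Σwᵢ).
Σwᵢ = 665.
Σwᵢxᵢ = 350·10 + 2·4 + 4·10 + 9·6 + 300·10 = 6602.
Σwᵢyᵢ = 350·3 + 2·5 + 4·4 + 9·2 + 300·5 = 2594.
x* = 6602/665 = 9.93, y* = 2594/665 = 3.90.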